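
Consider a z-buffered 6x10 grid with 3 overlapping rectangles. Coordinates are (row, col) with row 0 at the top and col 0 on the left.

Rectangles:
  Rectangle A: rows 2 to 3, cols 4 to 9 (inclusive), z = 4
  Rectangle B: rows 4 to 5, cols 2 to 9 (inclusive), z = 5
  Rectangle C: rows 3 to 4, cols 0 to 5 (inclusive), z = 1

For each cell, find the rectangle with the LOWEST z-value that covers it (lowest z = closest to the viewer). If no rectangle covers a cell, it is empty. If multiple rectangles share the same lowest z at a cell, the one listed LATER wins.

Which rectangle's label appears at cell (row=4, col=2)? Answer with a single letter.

Check cell (4,2):
  A: rows 2-3 cols 4-9 -> outside (row miss)
  B: rows 4-5 cols 2-9 z=5 -> covers; best now B (z=5)
  C: rows 3-4 cols 0-5 z=1 -> covers; best now C (z=1)
Winner: C at z=1

Answer: C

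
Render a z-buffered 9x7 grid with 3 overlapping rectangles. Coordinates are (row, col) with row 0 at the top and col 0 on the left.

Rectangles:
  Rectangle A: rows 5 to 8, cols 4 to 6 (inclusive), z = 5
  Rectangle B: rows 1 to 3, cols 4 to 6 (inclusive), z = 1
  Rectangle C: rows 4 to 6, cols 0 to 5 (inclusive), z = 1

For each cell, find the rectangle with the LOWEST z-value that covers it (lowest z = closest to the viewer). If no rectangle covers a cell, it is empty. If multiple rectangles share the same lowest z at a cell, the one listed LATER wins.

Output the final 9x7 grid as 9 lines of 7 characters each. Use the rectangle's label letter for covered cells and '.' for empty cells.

.......
....BBB
....BBB
....BBB
CCCCCC.
CCCCCCA
CCCCCCA
....AAA
....AAA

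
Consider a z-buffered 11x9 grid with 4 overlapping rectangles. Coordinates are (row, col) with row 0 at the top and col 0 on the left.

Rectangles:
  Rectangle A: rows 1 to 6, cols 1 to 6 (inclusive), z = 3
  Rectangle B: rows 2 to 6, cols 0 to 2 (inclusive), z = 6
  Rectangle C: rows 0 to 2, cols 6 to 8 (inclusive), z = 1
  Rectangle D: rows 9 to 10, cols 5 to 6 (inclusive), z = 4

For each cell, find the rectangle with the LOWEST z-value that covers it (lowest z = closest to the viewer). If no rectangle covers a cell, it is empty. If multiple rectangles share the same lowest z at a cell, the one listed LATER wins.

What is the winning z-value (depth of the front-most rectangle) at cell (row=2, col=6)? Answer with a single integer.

Answer: 1

Derivation:
Check cell (2,6):
  A: rows 1-6 cols 1-6 z=3 -> covers; best now A (z=3)
  B: rows 2-6 cols 0-2 -> outside (col miss)
  C: rows 0-2 cols 6-8 z=1 -> covers; best now C (z=1)
  D: rows 9-10 cols 5-6 -> outside (row miss)
Winner: C at z=1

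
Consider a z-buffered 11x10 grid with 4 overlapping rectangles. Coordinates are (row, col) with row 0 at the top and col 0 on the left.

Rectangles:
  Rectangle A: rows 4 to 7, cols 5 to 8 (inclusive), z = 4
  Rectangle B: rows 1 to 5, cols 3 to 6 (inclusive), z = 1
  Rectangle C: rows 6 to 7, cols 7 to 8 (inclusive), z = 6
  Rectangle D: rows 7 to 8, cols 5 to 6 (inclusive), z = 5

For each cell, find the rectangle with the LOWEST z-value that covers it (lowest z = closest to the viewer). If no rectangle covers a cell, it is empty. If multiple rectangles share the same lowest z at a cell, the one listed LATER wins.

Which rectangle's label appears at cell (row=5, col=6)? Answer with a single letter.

Check cell (5,6):
  A: rows 4-7 cols 5-8 z=4 -> covers; best now A (z=4)
  B: rows 1-5 cols 3-6 z=1 -> covers; best now B (z=1)
  C: rows 6-7 cols 7-8 -> outside (row miss)
  D: rows 7-8 cols 5-6 -> outside (row miss)
Winner: B at z=1

Answer: B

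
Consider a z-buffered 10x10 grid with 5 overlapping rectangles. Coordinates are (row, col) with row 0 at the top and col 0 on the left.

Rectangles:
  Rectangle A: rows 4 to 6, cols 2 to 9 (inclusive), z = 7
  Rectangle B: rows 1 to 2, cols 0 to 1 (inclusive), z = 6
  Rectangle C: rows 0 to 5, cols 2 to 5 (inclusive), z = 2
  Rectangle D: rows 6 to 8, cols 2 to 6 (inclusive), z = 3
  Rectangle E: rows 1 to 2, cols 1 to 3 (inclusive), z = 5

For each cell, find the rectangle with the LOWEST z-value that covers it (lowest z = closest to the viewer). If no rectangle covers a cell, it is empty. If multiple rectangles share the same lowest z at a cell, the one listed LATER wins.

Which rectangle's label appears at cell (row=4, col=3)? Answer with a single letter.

Check cell (4,3):
  A: rows 4-6 cols 2-9 z=7 -> covers; best now A (z=7)
  B: rows 1-2 cols 0-1 -> outside (row miss)
  C: rows 0-5 cols 2-5 z=2 -> covers; best now C (z=2)
  D: rows 6-8 cols 2-6 -> outside (row miss)
  E: rows 1-2 cols 1-3 -> outside (row miss)
Winner: C at z=2

Answer: C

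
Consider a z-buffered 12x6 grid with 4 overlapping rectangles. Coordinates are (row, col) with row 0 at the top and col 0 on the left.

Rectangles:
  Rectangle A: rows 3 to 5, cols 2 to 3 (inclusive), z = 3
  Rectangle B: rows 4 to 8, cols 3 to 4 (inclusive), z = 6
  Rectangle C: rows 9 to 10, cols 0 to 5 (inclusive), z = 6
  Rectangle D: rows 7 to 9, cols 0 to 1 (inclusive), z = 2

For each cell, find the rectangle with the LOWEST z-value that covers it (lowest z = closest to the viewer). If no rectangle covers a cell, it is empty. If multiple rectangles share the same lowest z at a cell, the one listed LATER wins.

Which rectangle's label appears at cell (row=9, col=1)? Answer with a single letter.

Answer: D

Derivation:
Check cell (9,1):
  A: rows 3-5 cols 2-3 -> outside (row miss)
  B: rows 4-8 cols 3-4 -> outside (row miss)
  C: rows 9-10 cols 0-5 z=6 -> covers; best now C (z=6)
  D: rows 7-9 cols 0-1 z=2 -> covers; best now D (z=2)
Winner: D at z=2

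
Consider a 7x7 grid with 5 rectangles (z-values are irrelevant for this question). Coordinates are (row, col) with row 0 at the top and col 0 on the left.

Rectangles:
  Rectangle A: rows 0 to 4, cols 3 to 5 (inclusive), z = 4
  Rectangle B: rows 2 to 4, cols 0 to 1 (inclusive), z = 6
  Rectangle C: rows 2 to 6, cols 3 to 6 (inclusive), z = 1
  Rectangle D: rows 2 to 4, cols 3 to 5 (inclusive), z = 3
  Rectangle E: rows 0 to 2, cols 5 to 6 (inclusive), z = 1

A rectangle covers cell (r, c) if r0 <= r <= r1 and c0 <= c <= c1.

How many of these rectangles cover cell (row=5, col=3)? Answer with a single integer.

Check cell (5,3):
  A: rows 0-4 cols 3-5 -> outside (row miss)
  B: rows 2-4 cols 0-1 -> outside (row miss)
  C: rows 2-6 cols 3-6 -> covers
  D: rows 2-4 cols 3-5 -> outside (row miss)
  E: rows 0-2 cols 5-6 -> outside (row miss)
Count covering = 1

Answer: 1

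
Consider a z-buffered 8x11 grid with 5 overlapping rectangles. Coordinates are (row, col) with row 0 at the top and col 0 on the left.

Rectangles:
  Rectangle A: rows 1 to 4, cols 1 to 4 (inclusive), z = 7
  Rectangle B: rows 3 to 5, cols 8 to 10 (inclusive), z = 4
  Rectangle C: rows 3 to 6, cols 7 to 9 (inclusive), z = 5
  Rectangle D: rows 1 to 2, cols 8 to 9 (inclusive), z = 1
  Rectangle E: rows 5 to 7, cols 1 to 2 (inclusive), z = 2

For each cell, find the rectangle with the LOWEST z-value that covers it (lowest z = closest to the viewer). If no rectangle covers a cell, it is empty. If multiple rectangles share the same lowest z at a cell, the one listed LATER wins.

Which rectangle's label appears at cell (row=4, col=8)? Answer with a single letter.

Answer: B

Derivation:
Check cell (4,8):
  A: rows 1-4 cols 1-4 -> outside (col miss)
  B: rows 3-5 cols 8-10 z=4 -> covers; best now B (z=4)
  C: rows 3-6 cols 7-9 z=5 -> covers; best now B (z=4)
  D: rows 1-2 cols 8-9 -> outside (row miss)
  E: rows 5-7 cols 1-2 -> outside (row miss)
Winner: B at z=4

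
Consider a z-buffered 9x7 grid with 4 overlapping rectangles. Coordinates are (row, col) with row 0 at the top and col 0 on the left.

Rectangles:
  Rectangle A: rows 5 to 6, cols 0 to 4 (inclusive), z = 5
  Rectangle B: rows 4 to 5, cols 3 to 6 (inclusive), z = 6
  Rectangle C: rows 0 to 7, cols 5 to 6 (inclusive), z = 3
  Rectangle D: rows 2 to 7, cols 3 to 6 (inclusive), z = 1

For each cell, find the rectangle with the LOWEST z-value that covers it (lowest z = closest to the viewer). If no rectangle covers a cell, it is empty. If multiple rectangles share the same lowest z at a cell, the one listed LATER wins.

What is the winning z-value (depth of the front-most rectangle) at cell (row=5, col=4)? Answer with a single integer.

Answer: 1

Derivation:
Check cell (5,4):
  A: rows 5-6 cols 0-4 z=5 -> covers; best now A (z=5)
  B: rows 4-5 cols 3-6 z=6 -> covers; best now A (z=5)
  C: rows 0-7 cols 5-6 -> outside (col miss)
  D: rows 2-7 cols 3-6 z=1 -> covers; best now D (z=1)
Winner: D at z=1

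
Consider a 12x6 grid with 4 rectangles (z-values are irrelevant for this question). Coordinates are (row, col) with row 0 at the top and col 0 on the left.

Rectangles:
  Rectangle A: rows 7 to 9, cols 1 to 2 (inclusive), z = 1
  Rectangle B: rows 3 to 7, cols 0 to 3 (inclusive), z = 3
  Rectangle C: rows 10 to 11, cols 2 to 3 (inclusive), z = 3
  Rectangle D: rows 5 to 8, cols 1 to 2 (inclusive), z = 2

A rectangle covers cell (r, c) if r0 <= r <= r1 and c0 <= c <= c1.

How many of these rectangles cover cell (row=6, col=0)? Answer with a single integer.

Answer: 1

Derivation:
Check cell (6,0):
  A: rows 7-9 cols 1-2 -> outside (row miss)
  B: rows 3-7 cols 0-3 -> covers
  C: rows 10-11 cols 2-3 -> outside (row miss)
  D: rows 5-8 cols 1-2 -> outside (col miss)
Count covering = 1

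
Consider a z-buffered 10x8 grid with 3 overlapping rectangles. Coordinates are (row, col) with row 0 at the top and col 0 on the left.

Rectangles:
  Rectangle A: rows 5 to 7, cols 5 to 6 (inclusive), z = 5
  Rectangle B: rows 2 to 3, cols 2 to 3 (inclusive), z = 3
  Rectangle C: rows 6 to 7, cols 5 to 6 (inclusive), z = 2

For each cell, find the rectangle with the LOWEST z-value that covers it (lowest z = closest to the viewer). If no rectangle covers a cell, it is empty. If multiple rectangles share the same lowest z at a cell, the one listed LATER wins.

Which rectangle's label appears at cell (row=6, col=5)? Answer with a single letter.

Check cell (6,5):
  A: rows 5-7 cols 5-6 z=5 -> covers; best now A (z=5)
  B: rows 2-3 cols 2-3 -> outside (row miss)
  C: rows 6-7 cols 5-6 z=2 -> covers; best now C (z=2)
Winner: C at z=2

Answer: C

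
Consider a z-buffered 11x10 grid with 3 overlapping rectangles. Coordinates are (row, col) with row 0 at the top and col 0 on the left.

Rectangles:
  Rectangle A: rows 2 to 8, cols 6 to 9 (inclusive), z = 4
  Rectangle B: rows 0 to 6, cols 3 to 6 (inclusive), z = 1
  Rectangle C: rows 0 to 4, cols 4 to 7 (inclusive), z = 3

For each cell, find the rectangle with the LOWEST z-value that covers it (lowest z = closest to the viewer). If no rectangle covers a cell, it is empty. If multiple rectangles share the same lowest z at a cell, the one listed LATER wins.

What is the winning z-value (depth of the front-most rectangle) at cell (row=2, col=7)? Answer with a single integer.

Check cell (2,7):
  A: rows 2-8 cols 6-9 z=4 -> covers; best now A (z=4)
  B: rows 0-6 cols 3-6 -> outside (col miss)
  C: rows 0-4 cols 4-7 z=3 -> covers; best now C (z=3)
Winner: C at z=3

Answer: 3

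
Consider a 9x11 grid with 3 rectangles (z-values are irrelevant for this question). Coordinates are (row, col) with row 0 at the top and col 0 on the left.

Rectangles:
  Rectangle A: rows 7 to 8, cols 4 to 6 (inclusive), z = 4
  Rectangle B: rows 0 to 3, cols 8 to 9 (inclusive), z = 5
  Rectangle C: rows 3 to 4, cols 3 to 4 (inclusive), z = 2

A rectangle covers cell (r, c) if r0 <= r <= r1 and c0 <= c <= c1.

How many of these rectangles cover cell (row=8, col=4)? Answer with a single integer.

Check cell (8,4):
  A: rows 7-8 cols 4-6 -> covers
  B: rows 0-3 cols 8-9 -> outside (row miss)
  C: rows 3-4 cols 3-4 -> outside (row miss)
Count covering = 1

Answer: 1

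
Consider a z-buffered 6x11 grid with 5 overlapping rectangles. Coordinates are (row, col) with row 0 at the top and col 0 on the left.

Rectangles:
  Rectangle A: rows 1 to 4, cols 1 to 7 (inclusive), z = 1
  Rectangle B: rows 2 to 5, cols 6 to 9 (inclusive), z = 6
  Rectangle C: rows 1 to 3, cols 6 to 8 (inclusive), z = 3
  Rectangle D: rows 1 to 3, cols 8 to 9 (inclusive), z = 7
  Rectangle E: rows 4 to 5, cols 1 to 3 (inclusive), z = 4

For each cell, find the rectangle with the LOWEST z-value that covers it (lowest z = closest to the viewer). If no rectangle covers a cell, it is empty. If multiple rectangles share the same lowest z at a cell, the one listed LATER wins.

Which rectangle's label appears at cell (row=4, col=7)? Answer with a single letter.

Check cell (4,7):
  A: rows 1-4 cols 1-7 z=1 -> covers; best now A (z=1)
  B: rows 2-5 cols 6-9 z=6 -> covers; best now A (z=1)
  C: rows 1-3 cols 6-8 -> outside (row miss)
  D: rows 1-3 cols 8-9 -> outside (row miss)
  E: rows 4-5 cols 1-3 -> outside (col miss)
Winner: A at z=1

Answer: A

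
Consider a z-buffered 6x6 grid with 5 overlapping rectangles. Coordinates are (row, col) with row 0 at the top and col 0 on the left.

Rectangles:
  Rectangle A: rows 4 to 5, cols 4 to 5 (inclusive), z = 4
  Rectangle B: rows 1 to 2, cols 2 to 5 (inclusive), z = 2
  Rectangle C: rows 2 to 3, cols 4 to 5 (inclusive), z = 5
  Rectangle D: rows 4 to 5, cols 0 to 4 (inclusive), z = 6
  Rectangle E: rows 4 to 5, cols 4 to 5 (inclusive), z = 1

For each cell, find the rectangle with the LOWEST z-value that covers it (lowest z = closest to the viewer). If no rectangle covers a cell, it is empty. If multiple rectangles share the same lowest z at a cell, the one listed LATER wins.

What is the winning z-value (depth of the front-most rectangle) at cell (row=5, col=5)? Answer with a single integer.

Answer: 1

Derivation:
Check cell (5,5):
  A: rows 4-5 cols 4-5 z=4 -> covers; best now A (z=4)
  B: rows 1-2 cols 2-5 -> outside (row miss)
  C: rows 2-3 cols 4-5 -> outside (row miss)
  D: rows 4-5 cols 0-4 -> outside (col miss)
  E: rows 4-5 cols 4-5 z=1 -> covers; best now E (z=1)
Winner: E at z=1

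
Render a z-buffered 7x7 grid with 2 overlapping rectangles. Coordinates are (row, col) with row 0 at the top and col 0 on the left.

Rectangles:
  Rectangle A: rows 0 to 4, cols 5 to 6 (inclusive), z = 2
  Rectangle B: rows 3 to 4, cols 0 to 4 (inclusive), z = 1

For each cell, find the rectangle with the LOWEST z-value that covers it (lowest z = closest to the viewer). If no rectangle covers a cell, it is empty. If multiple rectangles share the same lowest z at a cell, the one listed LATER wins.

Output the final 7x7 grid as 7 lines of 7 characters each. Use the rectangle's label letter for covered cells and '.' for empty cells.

.....AA
.....AA
.....AA
BBBBBAA
BBBBBAA
.......
.......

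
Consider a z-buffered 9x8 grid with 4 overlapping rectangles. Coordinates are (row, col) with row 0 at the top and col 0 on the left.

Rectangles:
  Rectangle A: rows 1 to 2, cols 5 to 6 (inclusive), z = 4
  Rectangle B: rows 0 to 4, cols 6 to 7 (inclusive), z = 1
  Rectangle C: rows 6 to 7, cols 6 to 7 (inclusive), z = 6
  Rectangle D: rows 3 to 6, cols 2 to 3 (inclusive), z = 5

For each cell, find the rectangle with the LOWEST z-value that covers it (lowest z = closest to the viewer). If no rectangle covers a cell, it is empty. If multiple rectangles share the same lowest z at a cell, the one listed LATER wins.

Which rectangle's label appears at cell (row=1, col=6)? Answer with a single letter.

Answer: B

Derivation:
Check cell (1,6):
  A: rows 1-2 cols 5-6 z=4 -> covers; best now A (z=4)
  B: rows 0-4 cols 6-7 z=1 -> covers; best now B (z=1)
  C: rows 6-7 cols 6-7 -> outside (row miss)
  D: rows 3-6 cols 2-3 -> outside (row miss)
Winner: B at z=1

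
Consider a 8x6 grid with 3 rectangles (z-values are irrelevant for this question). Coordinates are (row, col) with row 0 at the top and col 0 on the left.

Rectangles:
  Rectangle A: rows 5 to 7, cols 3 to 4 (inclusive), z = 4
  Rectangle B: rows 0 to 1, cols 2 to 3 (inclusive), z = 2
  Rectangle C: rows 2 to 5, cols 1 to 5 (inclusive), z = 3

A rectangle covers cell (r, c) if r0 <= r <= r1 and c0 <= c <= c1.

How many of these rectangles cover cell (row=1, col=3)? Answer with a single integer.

Check cell (1,3):
  A: rows 5-7 cols 3-4 -> outside (row miss)
  B: rows 0-1 cols 2-3 -> covers
  C: rows 2-5 cols 1-5 -> outside (row miss)
Count covering = 1

Answer: 1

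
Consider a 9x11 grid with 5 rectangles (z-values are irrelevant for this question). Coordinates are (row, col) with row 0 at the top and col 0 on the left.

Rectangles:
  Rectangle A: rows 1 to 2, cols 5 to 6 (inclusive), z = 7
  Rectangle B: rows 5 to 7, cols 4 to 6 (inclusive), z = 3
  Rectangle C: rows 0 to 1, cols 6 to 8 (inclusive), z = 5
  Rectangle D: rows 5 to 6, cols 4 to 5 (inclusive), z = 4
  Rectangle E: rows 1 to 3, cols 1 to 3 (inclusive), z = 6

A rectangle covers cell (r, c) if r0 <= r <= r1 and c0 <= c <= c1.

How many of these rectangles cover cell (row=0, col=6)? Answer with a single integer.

Answer: 1

Derivation:
Check cell (0,6):
  A: rows 1-2 cols 5-6 -> outside (row miss)
  B: rows 5-7 cols 4-6 -> outside (row miss)
  C: rows 0-1 cols 6-8 -> covers
  D: rows 5-6 cols 4-5 -> outside (row miss)
  E: rows 1-3 cols 1-3 -> outside (row miss)
Count covering = 1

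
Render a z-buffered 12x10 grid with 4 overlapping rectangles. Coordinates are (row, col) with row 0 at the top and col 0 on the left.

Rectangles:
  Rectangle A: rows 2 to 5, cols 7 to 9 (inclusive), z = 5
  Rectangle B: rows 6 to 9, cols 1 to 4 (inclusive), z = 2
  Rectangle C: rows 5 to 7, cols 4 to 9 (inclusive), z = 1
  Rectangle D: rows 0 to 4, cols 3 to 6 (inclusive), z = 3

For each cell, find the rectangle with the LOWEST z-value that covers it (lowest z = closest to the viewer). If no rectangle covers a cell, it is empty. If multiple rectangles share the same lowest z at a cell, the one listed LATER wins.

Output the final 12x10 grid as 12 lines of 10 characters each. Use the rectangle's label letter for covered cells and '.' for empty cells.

...DDDD...
...DDDD...
...DDDDAAA
...DDDDAAA
...DDDDAAA
....CCCCCC
.BBBCCCCCC
.BBBCCCCCC
.BBBB.....
.BBBB.....
..........
..........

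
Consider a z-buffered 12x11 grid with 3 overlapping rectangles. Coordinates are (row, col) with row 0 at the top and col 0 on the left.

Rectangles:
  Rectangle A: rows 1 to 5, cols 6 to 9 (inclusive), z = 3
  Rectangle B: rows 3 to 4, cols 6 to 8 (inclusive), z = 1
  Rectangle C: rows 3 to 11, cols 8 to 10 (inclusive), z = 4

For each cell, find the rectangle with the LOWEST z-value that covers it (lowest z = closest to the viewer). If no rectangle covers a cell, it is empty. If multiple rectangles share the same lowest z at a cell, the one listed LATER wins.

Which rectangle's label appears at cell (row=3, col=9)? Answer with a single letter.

Check cell (3,9):
  A: rows 1-5 cols 6-9 z=3 -> covers; best now A (z=3)
  B: rows 3-4 cols 6-8 -> outside (col miss)
  C: rows 3-11 cols 8-10 z=4 -> covers; best now A (z=3)
Winner: A at z=3

Answer: A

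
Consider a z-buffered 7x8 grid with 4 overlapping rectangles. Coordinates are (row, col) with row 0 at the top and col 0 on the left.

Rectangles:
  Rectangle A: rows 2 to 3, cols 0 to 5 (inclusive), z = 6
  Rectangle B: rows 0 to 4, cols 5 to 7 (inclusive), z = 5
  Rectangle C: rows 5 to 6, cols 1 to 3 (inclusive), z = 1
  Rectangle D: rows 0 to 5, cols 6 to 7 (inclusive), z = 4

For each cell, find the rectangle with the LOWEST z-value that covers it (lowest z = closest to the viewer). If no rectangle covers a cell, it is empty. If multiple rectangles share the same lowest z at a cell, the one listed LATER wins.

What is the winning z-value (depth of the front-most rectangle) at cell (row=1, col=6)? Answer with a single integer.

Check cell (1,6):
  A: rows 2-3 cols 0-5 -> outside (row miss)
  B: rows 0-4 cols 5-7 z=5 -> covers; best now B (z=5)
  C: rows 5-6 cols 1-3 -> outside (row miss)
  D: rows 0-5 cols 6-7 z=4 -> covers; best now D (z=4)
Winner: D at z=4

Answer: 4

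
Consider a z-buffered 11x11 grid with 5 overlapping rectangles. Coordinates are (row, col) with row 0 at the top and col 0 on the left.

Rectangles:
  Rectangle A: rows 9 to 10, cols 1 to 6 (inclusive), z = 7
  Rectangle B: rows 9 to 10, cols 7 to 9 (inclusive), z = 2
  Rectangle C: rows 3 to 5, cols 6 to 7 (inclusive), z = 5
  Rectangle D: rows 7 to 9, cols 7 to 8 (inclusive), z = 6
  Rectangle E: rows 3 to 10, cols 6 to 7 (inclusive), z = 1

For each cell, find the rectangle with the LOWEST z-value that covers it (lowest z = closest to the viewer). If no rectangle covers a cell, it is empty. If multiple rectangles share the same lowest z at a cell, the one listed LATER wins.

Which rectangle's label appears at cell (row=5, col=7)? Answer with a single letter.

Check cell (5,7):
  A: rows 9-10 cols 1-6 -> outside (row miss)
  B: rows 9-10 cols 7-9 -> outside (row miss)
  C: rows 3-5 cols 6-7 z=5 -> covers; best now C (z=5)
  D: rows 7-9 cols 7-8 -> outside (row miss)
  E: rows 3-10 cols 6-7 z=1 -> covers; best now E (z=1)
Winner: E at z=1

Answer: E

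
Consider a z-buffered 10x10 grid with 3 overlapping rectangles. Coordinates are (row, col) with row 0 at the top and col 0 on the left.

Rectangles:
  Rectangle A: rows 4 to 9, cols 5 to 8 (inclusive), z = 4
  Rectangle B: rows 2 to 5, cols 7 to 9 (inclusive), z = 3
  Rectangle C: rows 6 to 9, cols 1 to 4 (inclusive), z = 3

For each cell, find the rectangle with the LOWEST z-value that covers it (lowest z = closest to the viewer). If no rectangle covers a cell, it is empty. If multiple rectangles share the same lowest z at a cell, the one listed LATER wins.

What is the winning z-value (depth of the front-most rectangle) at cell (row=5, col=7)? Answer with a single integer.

Answer: 3

Derivation:
Check cell (5,7):
  A: rows 4-9 cols 5-8 z=4 -> covers; best now A (z=4)
  B: rows 2-5 cols 7-9 z=3 -> covers; best now B (z=3)
  C: rows 6-9 cols 1-4 -> outside (row miss)
Winner: B at z=3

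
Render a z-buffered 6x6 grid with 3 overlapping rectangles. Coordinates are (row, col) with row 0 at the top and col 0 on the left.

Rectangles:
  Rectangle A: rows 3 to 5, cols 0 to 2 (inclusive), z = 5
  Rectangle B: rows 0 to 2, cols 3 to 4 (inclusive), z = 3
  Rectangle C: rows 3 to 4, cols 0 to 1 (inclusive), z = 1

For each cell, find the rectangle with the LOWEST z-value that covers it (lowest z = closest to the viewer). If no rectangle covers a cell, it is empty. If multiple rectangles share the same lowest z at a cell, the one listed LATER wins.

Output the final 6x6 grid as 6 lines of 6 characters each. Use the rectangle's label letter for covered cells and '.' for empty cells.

...BB.
...BB.
...BB.
CCA...
CCA...
AAA...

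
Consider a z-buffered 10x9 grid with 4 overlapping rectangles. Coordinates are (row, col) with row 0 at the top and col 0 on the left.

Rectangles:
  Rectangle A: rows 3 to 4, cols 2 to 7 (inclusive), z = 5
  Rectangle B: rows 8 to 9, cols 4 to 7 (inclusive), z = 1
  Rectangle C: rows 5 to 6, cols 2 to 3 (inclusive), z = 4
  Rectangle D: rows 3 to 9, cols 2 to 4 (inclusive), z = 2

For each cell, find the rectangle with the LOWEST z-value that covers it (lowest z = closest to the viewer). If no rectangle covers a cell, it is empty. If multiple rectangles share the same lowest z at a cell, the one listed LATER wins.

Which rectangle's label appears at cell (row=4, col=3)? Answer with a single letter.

Answer: D

Derivation:
Check cell (4,3):
  A: rows 3-4 cols 2-7 z=5 -> covers; best now A (z=5)
  B: rows 8-9 cols 4-7 -> outside (row miss)
  C: rows 5-6 cols 2-3 -> outside (row miss)
  D: rows 3-9 cols 2-4 z=2 -> covers; best now D (z=2)
Winner: D at z=2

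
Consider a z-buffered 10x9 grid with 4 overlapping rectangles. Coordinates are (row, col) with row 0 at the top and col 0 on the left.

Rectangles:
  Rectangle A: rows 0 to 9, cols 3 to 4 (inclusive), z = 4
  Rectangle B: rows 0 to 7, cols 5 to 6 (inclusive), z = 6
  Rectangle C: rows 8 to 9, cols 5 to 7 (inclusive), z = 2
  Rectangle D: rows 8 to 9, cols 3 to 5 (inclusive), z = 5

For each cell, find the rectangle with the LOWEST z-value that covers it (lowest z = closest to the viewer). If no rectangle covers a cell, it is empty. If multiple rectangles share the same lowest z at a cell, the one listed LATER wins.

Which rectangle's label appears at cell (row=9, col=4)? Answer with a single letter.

Answer: A

Derivation:
Check cell (9,4):
  A: rows 0-9 cols 3-4 z=4 -> covers; best now A (z=4)
  B: rows 0-7 cols 5-6 -> outside (row miss)
  C: rows 8-9 cols 5-7 -> outside (col miss)
  D: rows 8-9 cols 3-5 z=5 -> covers; best now A (z=4)
Winner: A at z=4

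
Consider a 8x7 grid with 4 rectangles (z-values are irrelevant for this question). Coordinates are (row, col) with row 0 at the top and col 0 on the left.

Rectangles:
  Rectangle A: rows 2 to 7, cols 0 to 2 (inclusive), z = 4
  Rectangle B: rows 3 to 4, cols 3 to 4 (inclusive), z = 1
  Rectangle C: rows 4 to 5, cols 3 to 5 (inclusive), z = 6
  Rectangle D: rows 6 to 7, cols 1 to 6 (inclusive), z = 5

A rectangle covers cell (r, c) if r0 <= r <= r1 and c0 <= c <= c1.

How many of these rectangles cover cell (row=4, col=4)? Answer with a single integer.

Answer: 2

Derivation:
Check cell (4,4):
  A: rows 2-7 cols 0-2 -> outside (col miss)
  B: rows 3-4 cols 3-4 -> covers
  C: rows 4-5 cols 3-5 -> covers
  D: rows 6-7 cols 1-6 -> outside (row miss)
Count covering = 2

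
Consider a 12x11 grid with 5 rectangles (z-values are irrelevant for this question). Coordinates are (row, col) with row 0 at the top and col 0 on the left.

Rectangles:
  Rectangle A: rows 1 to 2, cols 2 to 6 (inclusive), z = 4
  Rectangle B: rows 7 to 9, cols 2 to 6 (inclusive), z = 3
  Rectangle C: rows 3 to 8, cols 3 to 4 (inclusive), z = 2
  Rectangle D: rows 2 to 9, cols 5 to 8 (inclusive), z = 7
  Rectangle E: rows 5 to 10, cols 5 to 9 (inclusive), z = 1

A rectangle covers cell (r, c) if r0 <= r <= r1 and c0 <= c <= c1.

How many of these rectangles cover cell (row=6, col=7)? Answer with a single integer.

Answer: 2

Derivation:
Check cell (6,7):
  A: rows 1-2 cols 2-6 -> outside (row miss)
  B: rows 7-9 cols 2-6 -> outside (row miss)
  C: rows 3-8 cols 3-4 -> outside (col miss)
  D: rows 2-9 cols 5-8 -> covers
  E: rows 5-10 cols 5-9 -> covers
Count covering = 2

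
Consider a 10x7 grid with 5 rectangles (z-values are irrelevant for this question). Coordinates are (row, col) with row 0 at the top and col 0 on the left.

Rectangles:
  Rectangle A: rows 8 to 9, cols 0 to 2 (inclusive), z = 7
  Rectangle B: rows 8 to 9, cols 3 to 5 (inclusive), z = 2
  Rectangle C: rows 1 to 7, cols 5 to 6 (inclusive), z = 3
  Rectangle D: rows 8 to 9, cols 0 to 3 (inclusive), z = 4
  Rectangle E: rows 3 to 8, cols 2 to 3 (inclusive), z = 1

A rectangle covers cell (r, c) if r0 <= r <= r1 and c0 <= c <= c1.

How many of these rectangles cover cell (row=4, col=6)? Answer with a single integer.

Check cell (4,6):
  A: rows 8-9 cols 0-2 -> outside (row miss)
  B: rows 8-9 cols 3-5 -> outside (row miss)
  C: rows 1-7 cols 5-6 -> covers
  D: rows 8-9 cols 0-3 -> outside (row miss)
  E: rows 3-8 cols 2-3 -> outside (col miss)
Count covering = 1

Answer: 1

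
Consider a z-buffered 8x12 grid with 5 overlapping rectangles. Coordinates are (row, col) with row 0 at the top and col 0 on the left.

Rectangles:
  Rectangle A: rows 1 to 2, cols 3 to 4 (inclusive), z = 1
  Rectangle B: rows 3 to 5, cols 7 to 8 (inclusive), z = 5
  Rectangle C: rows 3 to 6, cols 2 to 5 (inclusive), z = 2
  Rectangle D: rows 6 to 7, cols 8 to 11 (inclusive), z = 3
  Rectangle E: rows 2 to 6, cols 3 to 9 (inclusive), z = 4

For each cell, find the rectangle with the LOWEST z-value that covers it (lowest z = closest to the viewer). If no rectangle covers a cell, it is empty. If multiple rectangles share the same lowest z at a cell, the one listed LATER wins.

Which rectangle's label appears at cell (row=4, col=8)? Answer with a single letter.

Answer: E

Derivation:
Check cell (4,8):
  A: rows 1-2 cols 3-4 -> outside (row miss)
  B: rows 3-5 cols 7-8 z=5 -> covers; best now B (z=5)
  C: rows 3-6 cols 2-5 -> outside (col miss)
  D: rows 6-7 cols 8-11 -> outside (row miss)
  E: rows 2-6 cols 3-9 z=4 -> covers; best now E (z=4)
Winner: E at z=4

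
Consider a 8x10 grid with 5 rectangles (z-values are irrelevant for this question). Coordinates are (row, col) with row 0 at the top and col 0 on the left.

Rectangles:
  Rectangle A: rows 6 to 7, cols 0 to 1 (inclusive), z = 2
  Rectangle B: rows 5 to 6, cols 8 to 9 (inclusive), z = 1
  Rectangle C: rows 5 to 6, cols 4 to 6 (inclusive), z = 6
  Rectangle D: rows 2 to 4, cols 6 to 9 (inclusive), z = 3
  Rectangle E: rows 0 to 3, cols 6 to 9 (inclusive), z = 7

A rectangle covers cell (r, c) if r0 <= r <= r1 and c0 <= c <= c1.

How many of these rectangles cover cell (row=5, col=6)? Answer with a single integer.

Answer: 1

Derivation:
Check cell (5,6):
  A: rows 6-7 cols 0-1 -> outside (row miss)
  B: rows 5-6 cols 8-9 -> outside (col miss)
  C: rows 5-6 cols 4-6 -> covers
  D: rows 2-4 cols 6-9 -> outside (row miss)
  E: rows 0-3 cols 6-9 -> outside (row miss)
Count covering = 1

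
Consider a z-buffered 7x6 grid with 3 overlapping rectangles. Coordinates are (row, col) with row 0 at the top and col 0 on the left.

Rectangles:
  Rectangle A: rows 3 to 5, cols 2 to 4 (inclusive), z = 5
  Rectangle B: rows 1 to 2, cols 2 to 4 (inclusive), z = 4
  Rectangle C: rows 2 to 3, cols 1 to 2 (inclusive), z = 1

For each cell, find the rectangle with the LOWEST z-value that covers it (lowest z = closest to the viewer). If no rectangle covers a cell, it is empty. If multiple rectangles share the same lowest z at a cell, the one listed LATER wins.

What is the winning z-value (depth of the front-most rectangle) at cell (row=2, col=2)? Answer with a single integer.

Answer: 1

Derivation:
Check cell (2,2):
  A: rows 3-5 cols 2-4 -> outside (row miss)
  B: rows 1-2 cols 2-4 z=4 -> covers; best now B (z=4)
  C: rows 2-3 cols 1-2 z=1 -> covers; best now C (z=1)
Winner: C at z=1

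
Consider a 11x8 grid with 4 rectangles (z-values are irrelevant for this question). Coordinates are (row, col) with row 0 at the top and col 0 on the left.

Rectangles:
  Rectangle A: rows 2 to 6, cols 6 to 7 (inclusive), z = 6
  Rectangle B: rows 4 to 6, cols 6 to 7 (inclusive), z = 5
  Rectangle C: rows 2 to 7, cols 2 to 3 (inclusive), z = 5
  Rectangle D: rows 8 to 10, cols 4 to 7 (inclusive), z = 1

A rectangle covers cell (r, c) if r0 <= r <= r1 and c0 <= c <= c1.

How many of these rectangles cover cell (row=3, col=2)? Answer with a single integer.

Check cell (3,2):
  A: rows 2-6 cols 6-7 -> outside (col miss)
  B: rows 4-6 cols 6-7 -> outside (row miss)
  C: rows 2-7 cols 2-3 -> covers
  D: rows 8-10 cols 4-7 -> outside (row miss)
Count covering = 1

Answer: 1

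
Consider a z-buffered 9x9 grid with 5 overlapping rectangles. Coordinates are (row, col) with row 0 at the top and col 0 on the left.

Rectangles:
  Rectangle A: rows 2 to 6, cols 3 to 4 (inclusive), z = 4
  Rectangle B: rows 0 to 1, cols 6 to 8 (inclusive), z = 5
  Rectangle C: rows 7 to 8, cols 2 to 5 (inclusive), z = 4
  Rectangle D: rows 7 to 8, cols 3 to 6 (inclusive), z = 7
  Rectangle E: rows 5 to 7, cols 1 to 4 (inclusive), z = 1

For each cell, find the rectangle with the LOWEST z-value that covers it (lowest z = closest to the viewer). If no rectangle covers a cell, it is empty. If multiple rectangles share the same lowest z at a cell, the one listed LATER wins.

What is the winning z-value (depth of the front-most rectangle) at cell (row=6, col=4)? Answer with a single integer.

Answer: 1

Derivation:
Check cell (6,4):
  A: rows 2-6 cols 3-4 z=4 -> covers; best now A (z=4)
  B: rows 0-1 cols 6-8 -> outside (row miss)
  C: rows 7-8 cols 2-5 -> outside (row miss)
  D: rows 7-8 cols 3-6 -> outside (row miss)
  E: rows 5-7 cols 1-4 z=1 -> covers; best now E (z=1)
Winner: E at z=1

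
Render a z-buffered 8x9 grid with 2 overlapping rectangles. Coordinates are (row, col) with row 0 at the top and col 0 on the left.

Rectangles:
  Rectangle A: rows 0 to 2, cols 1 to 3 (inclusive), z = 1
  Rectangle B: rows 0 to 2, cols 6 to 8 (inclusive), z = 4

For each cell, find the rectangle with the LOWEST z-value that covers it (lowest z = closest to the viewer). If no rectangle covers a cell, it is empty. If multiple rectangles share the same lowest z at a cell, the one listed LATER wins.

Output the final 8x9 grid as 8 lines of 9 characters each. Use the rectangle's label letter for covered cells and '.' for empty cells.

.AAA..BBB
.AAA..BBB
.AAA..BBB
.........
.........
.........
.........
.........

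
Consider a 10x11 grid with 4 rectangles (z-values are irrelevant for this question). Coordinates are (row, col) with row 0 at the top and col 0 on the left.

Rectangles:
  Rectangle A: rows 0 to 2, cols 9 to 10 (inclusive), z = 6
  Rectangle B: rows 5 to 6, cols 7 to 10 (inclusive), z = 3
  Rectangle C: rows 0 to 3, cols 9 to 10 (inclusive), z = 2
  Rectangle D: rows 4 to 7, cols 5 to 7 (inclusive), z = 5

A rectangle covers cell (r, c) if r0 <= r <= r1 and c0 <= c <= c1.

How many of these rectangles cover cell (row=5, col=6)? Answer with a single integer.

Answer: 1

Derivation:
Check cell (5,6):
  A: rows 0-2 cols 9-10 -> outside (row miss)
  B: rows 5-6 cols 7-10 -> outside (col miss)
  C: rows 0-3 cols 9-10 -> outside (row miss)
  D: rows 4-7 cols 5-7 -> covers
Count covering = 1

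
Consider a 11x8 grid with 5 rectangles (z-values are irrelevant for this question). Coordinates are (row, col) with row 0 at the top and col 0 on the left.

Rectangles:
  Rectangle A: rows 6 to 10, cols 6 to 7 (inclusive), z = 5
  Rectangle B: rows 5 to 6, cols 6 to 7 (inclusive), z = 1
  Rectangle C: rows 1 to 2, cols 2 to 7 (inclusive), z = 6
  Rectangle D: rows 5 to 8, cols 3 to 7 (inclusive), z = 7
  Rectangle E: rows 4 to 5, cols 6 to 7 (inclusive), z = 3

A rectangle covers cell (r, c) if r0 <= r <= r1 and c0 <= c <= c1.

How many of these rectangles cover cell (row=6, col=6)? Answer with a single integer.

Answer: 3

Derivation:
Check cell (6,6):
  A: rows 6-10 cols 6-7 -> covers
  B: rows 5-6 cols 6-7 -> covers
  C: rows 1-2 cols 2-7 -> outside (row miss)
  D: rows 5-8 cols 3-7 -> covers
  E: rows 4-5 cols 6-7 -> outside (row miss)
Count covering = 3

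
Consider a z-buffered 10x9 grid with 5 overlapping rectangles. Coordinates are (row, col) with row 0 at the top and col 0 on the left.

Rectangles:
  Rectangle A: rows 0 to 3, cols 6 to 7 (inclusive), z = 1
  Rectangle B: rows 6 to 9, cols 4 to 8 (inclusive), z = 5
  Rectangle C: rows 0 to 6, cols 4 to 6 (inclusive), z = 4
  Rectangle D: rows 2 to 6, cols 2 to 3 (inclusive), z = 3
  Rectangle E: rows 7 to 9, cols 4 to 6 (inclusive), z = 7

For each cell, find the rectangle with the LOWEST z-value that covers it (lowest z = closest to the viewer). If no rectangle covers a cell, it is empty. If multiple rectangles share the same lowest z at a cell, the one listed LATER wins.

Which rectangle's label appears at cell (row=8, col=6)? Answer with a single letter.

Check cell (8,6):
  A: rows 0-3 cols 6-7 -> outside (row miss)
  B: rows 6-9 cols 4-8 z=5 -> covers; best now B (z=5)
  C: rows 0-6 cols 4-6 -> outside (row miss)
  D: rows 2-6 cols 2-3 -> outside (row miss)
  E: rows 7-9 cols 4-6 z=7 -> covers; best now B (z=5)
Winner: B at z=5

Answer: B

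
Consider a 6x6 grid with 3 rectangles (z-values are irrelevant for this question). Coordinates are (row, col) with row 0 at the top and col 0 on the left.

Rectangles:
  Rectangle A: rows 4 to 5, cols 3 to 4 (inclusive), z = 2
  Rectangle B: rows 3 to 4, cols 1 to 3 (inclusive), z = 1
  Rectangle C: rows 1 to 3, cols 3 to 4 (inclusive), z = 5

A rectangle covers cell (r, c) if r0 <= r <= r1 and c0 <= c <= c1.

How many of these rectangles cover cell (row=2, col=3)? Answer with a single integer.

Check cell (2,3):
  A: rows 4-5 cols 3-4 -> outside (row miss)
  B: rows 3-4 cols 1-3 -> outside (row miss)
  C: rows 1-3 cols 3-4 -> covers
Count covering = 1

Answer: 1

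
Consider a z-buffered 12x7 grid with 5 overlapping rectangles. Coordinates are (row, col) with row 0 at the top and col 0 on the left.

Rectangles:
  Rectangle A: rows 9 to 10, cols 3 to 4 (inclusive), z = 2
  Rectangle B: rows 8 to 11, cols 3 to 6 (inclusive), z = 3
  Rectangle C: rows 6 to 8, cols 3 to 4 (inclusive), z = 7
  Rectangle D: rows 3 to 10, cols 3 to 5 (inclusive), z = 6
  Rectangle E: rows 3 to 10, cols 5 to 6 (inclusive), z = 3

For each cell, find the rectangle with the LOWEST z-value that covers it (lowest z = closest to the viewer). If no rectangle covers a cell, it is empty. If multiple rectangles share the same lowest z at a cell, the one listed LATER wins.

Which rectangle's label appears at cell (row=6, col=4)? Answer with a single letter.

Check cell (6,4):
  A: rows 9-10 cols 3-4 -> outside (row miss)
  B: rows 8-11 cols 3-6 -> outside (row miss)
  C: rows 6-8 cols 3-4 z=7 -> covers; best now C (z=7)
  D: rows 3-10 cols 3-5 z=6 -> covers; best now D (z=6)
  E: rows 3-10 cols 5-6 -> outside (col miss)
Winner: D at z=6

Answer: D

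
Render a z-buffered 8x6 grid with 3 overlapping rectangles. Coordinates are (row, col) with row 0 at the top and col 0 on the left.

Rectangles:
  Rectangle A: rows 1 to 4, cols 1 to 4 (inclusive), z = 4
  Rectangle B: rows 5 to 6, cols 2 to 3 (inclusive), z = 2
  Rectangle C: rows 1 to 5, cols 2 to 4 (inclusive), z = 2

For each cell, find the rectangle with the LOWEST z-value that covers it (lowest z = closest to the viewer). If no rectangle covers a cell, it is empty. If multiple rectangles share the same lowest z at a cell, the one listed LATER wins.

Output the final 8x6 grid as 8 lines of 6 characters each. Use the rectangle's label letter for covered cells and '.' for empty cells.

......
.ACCC.
.ACCC.
.ACCC.
.ACCC.
..CCC.
..BB..
......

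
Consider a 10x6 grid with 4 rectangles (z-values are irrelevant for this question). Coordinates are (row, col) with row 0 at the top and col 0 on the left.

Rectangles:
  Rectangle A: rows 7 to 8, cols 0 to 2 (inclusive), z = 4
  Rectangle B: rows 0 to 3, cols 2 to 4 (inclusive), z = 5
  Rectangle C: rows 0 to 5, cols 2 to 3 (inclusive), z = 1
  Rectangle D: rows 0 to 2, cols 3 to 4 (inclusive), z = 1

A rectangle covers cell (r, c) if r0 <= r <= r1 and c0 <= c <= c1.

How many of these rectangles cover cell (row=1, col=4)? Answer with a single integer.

Check cell (1,4):
  A: rows 7-8 cols 0-2 -> outside (row miss)
  B: rows 0-3 cols 2-4 -> covers
  C: rows 0-5 cols 2-3 -> outside (col miss)
  D: rows 0-2 cols 3-4 -> covers
Count covering = 2

Answer: 2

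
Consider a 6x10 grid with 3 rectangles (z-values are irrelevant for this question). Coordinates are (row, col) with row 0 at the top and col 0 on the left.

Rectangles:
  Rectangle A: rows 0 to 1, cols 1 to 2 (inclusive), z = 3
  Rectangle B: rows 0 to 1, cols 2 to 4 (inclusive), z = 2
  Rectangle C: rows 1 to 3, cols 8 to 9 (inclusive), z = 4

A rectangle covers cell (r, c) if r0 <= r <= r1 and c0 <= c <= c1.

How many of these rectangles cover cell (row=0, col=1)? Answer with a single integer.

Check cell (0,1):
  A: rows 0-1 cols 1-2 -> covers
  B: rows 0-1 cols 2-4 -> outside (col miss)
  C: rows 1-3 cols 8-9 -> outside (row miss)
Count covering = 1

Answer: 1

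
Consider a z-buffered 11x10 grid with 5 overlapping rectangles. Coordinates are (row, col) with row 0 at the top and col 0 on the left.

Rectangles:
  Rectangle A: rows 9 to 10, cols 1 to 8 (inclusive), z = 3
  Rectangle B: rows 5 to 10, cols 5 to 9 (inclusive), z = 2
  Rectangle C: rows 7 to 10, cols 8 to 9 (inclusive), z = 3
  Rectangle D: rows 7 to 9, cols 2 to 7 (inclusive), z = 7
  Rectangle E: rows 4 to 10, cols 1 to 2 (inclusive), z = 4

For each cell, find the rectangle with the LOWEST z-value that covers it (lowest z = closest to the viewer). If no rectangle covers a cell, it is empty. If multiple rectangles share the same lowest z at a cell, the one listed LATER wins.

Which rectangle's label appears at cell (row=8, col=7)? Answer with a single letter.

Answer: B

Derivation:
Check cell (8,7):
  A: rows 9-10 cols 1-8 -> outside (row miss)
  B: rows 5-10 cols 5-9 z=2 -> covers; best now B (z=2)
  C: rows 7-10 cols 8-9 -> outside (col miss)
  D: rows 7-9 cols 2-7 z=7 -> covers; best now B (z=2)
  E: rows 4-10 cols 1-2 -> outside (col miss)
Winner: B at z=2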